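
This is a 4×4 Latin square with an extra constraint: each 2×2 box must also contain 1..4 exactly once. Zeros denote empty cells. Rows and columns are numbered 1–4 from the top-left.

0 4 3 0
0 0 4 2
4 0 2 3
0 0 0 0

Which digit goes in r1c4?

r1c4 = 1: row 1 has {3,4}; col 4 has {2,3}; box has {2,3,4} → only 1 remains.

1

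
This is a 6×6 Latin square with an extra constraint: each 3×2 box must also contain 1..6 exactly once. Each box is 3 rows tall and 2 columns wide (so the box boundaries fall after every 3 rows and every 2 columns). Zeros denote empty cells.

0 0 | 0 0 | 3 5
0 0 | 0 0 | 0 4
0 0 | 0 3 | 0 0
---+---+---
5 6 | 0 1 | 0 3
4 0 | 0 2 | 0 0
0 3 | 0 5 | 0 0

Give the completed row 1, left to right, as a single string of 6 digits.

row 2, column 4 = 6 (sole candidate).
row 4, column 3 = 4 (sole candidate).
row 4, column 5 = 2 (sole candidate).
row 5, column 2 = 1 (sole candidate).
row 5, column 6 = 6 (sole candidate).
row 6, column 1 = 2 (sole candidate).
row 6, column 3 = 6 (sole candidate).
row 6, column 6 = 1 (sole candidate).
row 1, column 4 = 4: row 1 has {3,5}; col 4 has {1,2,3,5,6}; box has {3,6} → only 4 remains.
row 2, column 5 = 1 (sole candidate).
row 3, column 5 = 6 (sole candidate).
row 3, column 6 = 2 (sole candidate).
row 5, column 3 = 3 (sole candidate).
row 5, column 5 = 5 (sole candidate).
row 6, column 5 = 4 (sole candidate).
row 1, column 2 = 2: row 1 has {3,4,5}; col 2 has {1,3,6}; box has {} → only 2 remains.
row 1, column 3 = 1: row 1 has {2,3,4,5}; col 3 has {3,4,6}; box has {3,4,6} → only 1 remains.
row 2, column 1 = 3 (sole candidate).
row 2, column 2 = 5 (sole candidate).
row 2, column 3 = 2 (sole candidate).
row 3, column 1 = 1 (sole candidate).
row 3, column 2 = 4 (sole candidate).
row 3, column 3 = 5 (sole candidate).
row 1, column 1 = 6: row 1 has {1,2,3,4,5}; col 1 has {1,2,3,4,5}; box has {1,2,3,4,5} → only 6 remains.

621435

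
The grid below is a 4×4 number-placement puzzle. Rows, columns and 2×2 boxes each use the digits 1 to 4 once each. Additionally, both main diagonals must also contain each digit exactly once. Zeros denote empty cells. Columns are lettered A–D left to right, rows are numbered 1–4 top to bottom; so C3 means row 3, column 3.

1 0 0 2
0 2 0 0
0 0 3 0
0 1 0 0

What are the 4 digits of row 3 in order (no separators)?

2431

C1 = 4 (sole candidate).
C2 = 1 (sole candidate).
D2 = 3 (sole candidate).
B3 = 4: row 3 has {3}; col 2 has {1,2}; box has {1}; anti-diagonal has {1,2} → only 4 remains.
D3 = 1: row 3 has {3,4}; col 4 has {2,3}; box has {3} → only 1 remains.
A4 = 3 (sole candidate).
C4 = 2 (sole candidate).
D4 = 4 (sole candidate).
B1 = 3 (sole candidate).
A2 = 4 (sole candidate).
A3 = 2: row 3 has {1,3,4}; col 1 has {1,3,4}; box has {1,3,4} → only 2 remains.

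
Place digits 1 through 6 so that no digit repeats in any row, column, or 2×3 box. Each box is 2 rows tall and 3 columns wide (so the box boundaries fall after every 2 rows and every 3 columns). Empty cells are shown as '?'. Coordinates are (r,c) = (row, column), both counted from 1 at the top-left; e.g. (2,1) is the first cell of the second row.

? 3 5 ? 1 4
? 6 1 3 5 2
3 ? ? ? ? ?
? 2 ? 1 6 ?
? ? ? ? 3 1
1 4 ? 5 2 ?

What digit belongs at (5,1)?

(1,1) = 2: row 1 has {1,3,4,5}; col 1 has {1,3}; box has {1,3,5,6} → only 2 remains.
(1,4) = 6: row 1 has {1,2,3,4,5}; col 4 has {1,3,5}; box has {1,2,3,4,5} → only 6 remains.
(2,1) = 4: row 2 has {1,2,3,5,6}; col 1 has {1,2,3}; box has {1,2,3,5,6} → only 4 remains.
(3,5) = 4: row 3 has {3}; col 5 has {1,2,3,5,6}; box has {1,6} → only 4 remains.
(3,6) = 5: row 3 has {3,4}; col 6 has {1,2,4}; box has {1,4,6} → only 5 remains.
(4,1) = 5: row 4 has {1,2,6}; col 1 has {1,2,3,4}; box has {2,3} → only 5 remains.
(4,3) = 4: row 4 has {1,2,5,6}; col 3 has {1,5}; box has {2,3,5} → only 4 remains.
(4,6) = 3: row 4 has {1,2,4,5,6}; col 6 has {1,2,4,5}; box has {1,4,5,6} → only 3 remains.
(5,1) = 6: row 5 has {1,3}; col 1 has {1,2,3,4,5}; box has {1,4} → only 6 remains.

6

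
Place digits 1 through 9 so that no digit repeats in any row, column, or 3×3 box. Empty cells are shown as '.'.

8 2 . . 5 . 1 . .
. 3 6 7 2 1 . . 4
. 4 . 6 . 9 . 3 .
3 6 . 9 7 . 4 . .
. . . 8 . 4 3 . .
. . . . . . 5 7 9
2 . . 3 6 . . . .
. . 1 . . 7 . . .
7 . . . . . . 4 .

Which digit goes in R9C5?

9

R1C4 = 4 (sole candidate).
R1C6 = 3 (sole candidate).
R3C5 = 8 (sole candidate).
R5C5 = 1 (sole candidate).
R6C4 = 2 (sole candidate).
R6C5 = 3 (sole candidate).
R6C6 = 6 (sole candidate).
R8C4 = 5 (sole candidate).
R9C4 = 1 (sole candidate).
R9C5 = 9: row 9 has {1,4,7}; col 5 has {1,2,3,5,6,7,8}; box has {1,3,5,6,7} → only 9 remains.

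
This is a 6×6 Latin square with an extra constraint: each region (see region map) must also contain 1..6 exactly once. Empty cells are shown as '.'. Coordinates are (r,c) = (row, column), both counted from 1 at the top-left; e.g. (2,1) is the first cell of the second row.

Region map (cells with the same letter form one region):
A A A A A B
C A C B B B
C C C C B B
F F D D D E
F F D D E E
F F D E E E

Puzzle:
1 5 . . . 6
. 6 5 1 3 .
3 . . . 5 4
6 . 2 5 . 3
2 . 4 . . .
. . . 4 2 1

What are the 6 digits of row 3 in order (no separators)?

(1,3) = 3: row 1 has {1,5,6}; col 3 has {2,4,5}; region has {1,5,6} → only 3 remains.
(1,4) = 2: row 1 has {1,3,5,6}; col 4 has {1,4,5}; region has {1,3,5,6} → only 2 remains.
(1,5) = 4: row 1 has {1,2,3,5,6}; col 5 has {2,3,5}; region has {1,2,3,5,6} → only 4 remains.
(2,1) = 4: row 2 has {1,3,5,6}; col 1 has {1,2,3,6}; region has {3,5} → only 4 remains.
(2,6) = 2: row 2 has {1,3,4,5,6}; col 6 has {1,3,4,6}; region has {1,3,4,5,6} → only 2 remains.
(3,4) = 6: row 3 has {3,4,5}; col 4 has {1,2,4,5}; region has {3,4,5} → only 6 remains.
(4,5) = 1: row 4 has {2,3,5,6}; col 5 has {2,3,4,5}; region has {2,4,5} → only 1 remains.
(5,4) = 3: row 5 has {2,4}; col 4 has {1,2,4,5,6}; region has {1,2,4,5} → only 3 remains.
(5,5) = 6: row 5 has {2,3,4}; col 5 has {1,2,3,4,5}; region has {1,2,3,4} → only 6 remains.
(5,6) = 5: row 5 has {2,3,4,6}; col 6 has {1,2,3,4,6}; region has {1,2,3,4,6} → only 5 remains.
(6,1) = 5: row 6 has {1,2,4}; col 1 has {1,2,3,4,6}; region has {2,6} → only 5 remains.
(6,2) = 3: row 6 has {1,2,4,5}; col 2 has {5,6}; region has {2,5,6} → only 3 remains.
(6,3) = 6: row 6 has {1,2,3,4,5}; col 3 has {2,3,4,5}; region has {1,2,3,4,5} → only 6 remains.
(3,3) = 1: row 3 has {3,4,5,6}; col 3 has {2,3,4,5,6}; region has {3,4,5,6} → only 1 remains.
(4,2) = 4: row 4 has {1,2,3,5,6}; col 2 has {3,5,6}; region has {2,3,5,6} → only 4 remains.
(5,2) = 1: row 5 has {2,3,4,5,6}; col 2 has {3,4,5,6}; region has {2,3,4,5,6} → only 1 remains.
(3,2) = 2: row 3 has {1,3,4,5,6}; col 2 has {1,3,4,5,6}; region has {1,3,4,5,6} → only 2 remains.

321654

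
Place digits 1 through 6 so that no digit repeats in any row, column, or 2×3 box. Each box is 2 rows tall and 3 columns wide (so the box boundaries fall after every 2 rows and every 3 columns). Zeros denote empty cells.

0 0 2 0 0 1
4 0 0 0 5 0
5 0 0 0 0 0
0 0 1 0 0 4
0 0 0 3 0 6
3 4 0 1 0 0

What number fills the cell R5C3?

5

R1C1 = 6: row 1 has {1,2}; col 1 has {3,4,5}; box has {2,4} → only 6 remains.
R1C4 = 4: row 1 has {1,2,6}; col 4 has {1,3}; box has {1,5} → only 4 remains.
R1C5 = 3: row 1 has {1,2,4,6}; col 5 has {5}; box has {1,4,5} → only 3 remains.
R2C3 = 3: row 2 has {4,5}; col 3 has {1,2}; box has {2,4,6} → only 3 remains.
R2C6 = 2: row 2 has {3,4,5}; col 6 has {1,4,6}; box has {1,3,4,5} → only 2 remains.
R3C6 = 3: row 3 has {5}; col 6 has {1,2,4,6}; box has {4} → only 3 remains.
R4C1 = 2: row 4 has {1,4}; col 1 has {3,4,5,6}; box has {1,5} → only 2 remains.
R4C5 = 6: row 4 has {1,2,4}; col 5 has {3,5}; box has {3,4} → only 6 remains.
R5C1 = 1: row 5 has {3,6}; col 1 has {2,3,4,5,6}; box has {3,4} → only 1 remains.
R5C3 = 5: row 5 has {1,3,6}; col 3 has {1,2,3}; box has {1,3,4} → only 5 remains.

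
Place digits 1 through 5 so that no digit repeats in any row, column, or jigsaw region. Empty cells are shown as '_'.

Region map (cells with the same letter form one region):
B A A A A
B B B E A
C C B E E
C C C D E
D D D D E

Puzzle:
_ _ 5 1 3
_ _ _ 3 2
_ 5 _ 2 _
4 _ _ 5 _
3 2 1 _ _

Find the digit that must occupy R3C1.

1

R1C1 = 2 (sole candidate).
R1C2 = 4 (sole candidate).
R2C2 = 1 (sole candidate).
R2C3 = 4 (sole candidate).
R3C1 = 1: row 3 has {2,5}; col 1 has {2,3,4}; region has {4,5} → only 1 remains.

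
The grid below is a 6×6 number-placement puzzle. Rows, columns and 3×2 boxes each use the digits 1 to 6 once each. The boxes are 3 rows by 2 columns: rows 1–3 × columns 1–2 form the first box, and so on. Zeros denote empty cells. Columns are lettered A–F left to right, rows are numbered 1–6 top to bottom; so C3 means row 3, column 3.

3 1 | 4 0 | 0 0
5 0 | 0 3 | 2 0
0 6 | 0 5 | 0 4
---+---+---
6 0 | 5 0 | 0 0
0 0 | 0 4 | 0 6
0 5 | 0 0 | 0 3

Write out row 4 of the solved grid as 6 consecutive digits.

635142

F1 = 5: row 1 has {1,3,4}; col 6 has {3,4,6}; box has {2,4} → only 5 remains.
B2 = 4: row 2 has {2,3,5}; col 2 has {1,5,6}; box has {1,3,5,6} → only 4 remains.
F2 = 1: row 2 has {2,3,4,5}; col 6 has {3,4,5,6}; box has {2,4,5} → only 1 remains.
A3 = 2: row 3 has {4,5,6}; col 1 has {3,5,6}; box has {1,3,4,5,6} → only 2 remains.
C3 = 1: row 3 has {2,4,5,6}; col 3 has {4,5}; box has {3,4,5} → only 1 remains.
E3 = 3: row 3 has {1,2,4,5,6}; col 5 has {2}; box has {1,2,4,5} → only 3 remains.
F4 = 2: row 4 has {5,6}; col 6 has {1,3,4,5,6}; box has {3,6} → only 2 remains.
A5 = 1: row 5 has {4,6}; col 1 has {2,3,5,6}; box has {5,6} → only 1 remains.
E5 = 5: row 5 has {1,4,6}; col 5 has {2,3}; box has {2,3,6} → only 5 remains.
A6 = 4: row 6 has {3,5}; col 1 has {1,2,3,5,6}; box has {1,5,6} → only 4 remains.
E6 = 1: row 6 has {3,4,5}; col 5 has {2,3,5}; box has {2,3,5,6} → only 1 remains.
E1 = 6: row 1 has {1,3,4,5}; col 5 has {1,2,3,5}; box has {1,2,3,4,5} → only 6 remains.
C2 = 6: row 2 has {1,2,3,4,5}; col 3 has {1,4,5}; box has {1,3,4,5} → only 6 remains.
B4 = 3: row 4 has {2,5,6}; col 2 has {1,4,5,6}; box has {1,4,5,6} → only 3 remains.
D4 = 1: row 4 has {2,3,5,6}; col 4 has {3,4,5}; box has {4,5} → only 1 remains.
E4 = 4: row 4 has {1,2,3,5,6}; col 5 has {1,2,3,5,6}; box has {1,2,3,5,6} → only 4 remains.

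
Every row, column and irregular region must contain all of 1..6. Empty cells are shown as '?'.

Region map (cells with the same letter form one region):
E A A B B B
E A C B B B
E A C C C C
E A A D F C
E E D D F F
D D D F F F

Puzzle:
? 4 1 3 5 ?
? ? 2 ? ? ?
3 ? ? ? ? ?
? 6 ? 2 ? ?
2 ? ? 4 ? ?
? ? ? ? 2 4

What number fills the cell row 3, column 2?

2

row 1, column 1 = 6: row 1 has {1,3,4,5}; col 1 has {2,3}; region has {2,3} → only 6 remains.
row 1, column 6 = 2: row 1 has {1,3,4,5,6}; col 6 has {4}; region has {3,5} → only 2 remains.
row 2, column 2 = 3: in row 2, 3 can only go here (every other open cell in that row sees a 3).
row 4, column 3 = 5: row 4 has {2,6}; col 3 has {1,2}; region has {1,3,4,6} → only 5 remains.
row 3, column 2 = 2: row 3 has {3}; col 2 has {3,4,6}; region has {1,3,4,5,6} → only 2 remains.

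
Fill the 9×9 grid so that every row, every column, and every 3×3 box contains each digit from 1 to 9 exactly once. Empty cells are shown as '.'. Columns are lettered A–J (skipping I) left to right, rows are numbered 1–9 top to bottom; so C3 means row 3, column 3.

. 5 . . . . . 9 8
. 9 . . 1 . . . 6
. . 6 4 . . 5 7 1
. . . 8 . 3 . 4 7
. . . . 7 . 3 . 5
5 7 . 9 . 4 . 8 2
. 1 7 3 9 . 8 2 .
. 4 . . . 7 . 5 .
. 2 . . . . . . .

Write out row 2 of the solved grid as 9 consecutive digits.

798512436

H2 = 3: row 2 has {1,6,9}; col 8 has {2,4,5,7,8,9}; box has {1,5,6,7,8,9} → only 3 remains.
B4 = 6: row 4 has {3,4,7,8}; col 2 has {1,2,4,5,7,9}; box has {5,7} → only 6 remains.
B5 = 8: row 5 has {3,5,7}; col 2 has {1,2,4,5,6,7,9}; box has {5,6,7} → only 8 remains.
E6 = 6: row 6 has {2,4,5,7,8,9}; col 5 has {1,7,9}; box has {3,4,7,8,9} → only 6 remains.
G6 = 1: row 6 has {2,4,5,6,7,8,9}; col 7 has {3,5,8}; box has {2,3,4,5,7,8} → only 1 remains.
A7 = 6: row 7 has {1,2,3,7,8,9}; col 1 has {5}; box has {1,2,4,7} → only 6 remains.
F7 = 5: row 7 has {1,2,3,6,7,8,9}; col 6 has {3,4,7}; box has {3,7,9} → only 5 remains.
J7 = 4: row 7 has {1,2,3,5,6,7,8,9}; col 9 has {1,2,5,6,7,8}; box has {2,5,8} → only 4 remains.
B3 = 3: row 3 has {1,4,5,6,7}; col 2 has {1,2,4,5,6,7,8,9}; box has {5,6,9} → only 3 remains.
G4 = 9: row 4 has {3,4,6,7,8}; col 7 has {1,3,5,8}; box has {1,2,3,4,5,7,8} → only 9 remains.
H5 = 6: row 5 has {3,5,7,8}; col 8 has {2,3,4,5,7,8,9}; box has {1,2,3,4,5,7,8,9} → only 6 remains.
C6 = 3: row 6 has {1,2,4,5,6,7,8,9}; col 3 has {6,7}; box has {5,6,7,8} → only 3 remains.
G8 = 6: row 8 has {4,5,7}; col 7 has {1,3,5,8,9}; box has {2,4,5,8} → only 6 remains.
G9 = 7: row 9 has {2}; col 7 has {1,3,5,6,8,9}; box has {2,4,5,6,8} → only 7 remains.
H9 = 1: row 9 has {2,7}; col 8 has {2,3,4,5,6,7,8,9}; box has {2,4,5,6,7,8} → only 1 remains.
D9 = 6: row 9 has {1,2,7}; col 4 has {3,4,8,9}; box has {3,5,7,9} → only 6 remains.
F9 = 8: row 9 has {1,2,6,7}; col 6 has {3,4,5,7}; box has {3,5,6,7,9} → only 8 remains.
F2 = 2: row 2 has {1,3,6,9}; col 6 has {3,4,5,7,8}; box has {1,4} → only 2 remains.
G2 = 4: row 2 has {1,2,3,6,9}; col 7 has {1,3,5,6,7,8,9}; box has {1,3,5,6,7,8,9} → only 4 remains.
E3 = 8: row 3 has {1,3,4,5,6,7}; col 5 has {1,6,7,9}; box has {1,2,4} → only 8 remains.
F3 = 9: row 3 has {1,3,4,5,6,7,8}; col 6 has {2,3,4,5,7,8}; box has {1,2,4,8} → only 9 remains.
F5 = 1: row 5 has {3,5,6,7,8}; col 6 has {2,3,4,5,7,8,9}; box has {3,4,6,7,8,9} → only 1 remains.
E8 = 2: row 8 has {4,5,6,7}; col 5 has {1,6,7,8,9}; box has {3,5,6,7,8,9} → only 2 remains.
E9 = 4: row 9 has {1,2,6,7,8}; col 5 has {1,2,6,7,8,9}; box has {2,3,5,6,7,8,9} → only 4 remains.
D1 = 7: row 1 has {5,8,9}; col 4 has {3,4,6,8,9}; box has {1,2,4,8,9} → only 7 remains.
E1 = 3: row 1 has {5,7,8,9}; col 5 has {1,2,4,6,7,8,9}; box has {1,2,4,7,8,9} → only 3 remains.
F1 = 6: row 1 has {3,5,7,8,9}; col 6 has {1,2,3,4,5,7,8,9}; box has {1,2,3,4,7,8,9} → only 6 remains.
G1 = 2: row 1 has {3,5,6,7,8,9}; col 7 has {1,3,4,5,6,7,8,9}; box has {1,3,4,5,6,7,8,9} → only 2 remains.
C2 = 8: row 2 has {1,2,3,4,6,9}; col 3 has {3,6,7}; box has {3,5,6,9} → only 8 remains.
D2 = 5: row 2 has {1,2,3,4,6,8,9}; col 4 has {3,4,6,7,8,9}; box has {1,2,3,4,6,7,8,9} → only 5 remains.
A3 = 2: row 3 has {1,3,4,5,6,7,8,9}; col 1 has {5,6}; box has {3,5,6,8,9} → only 2 remains.
A4 = 1: row 4 has {3,4,6,7,8,9}; col 1 has {2,5,6}; box has {3,5,6,7,8} → only 1 remains.
C4 = 2: row 4 has {1,3,4,6,7,8,9}; col 3 has {3,6,7,8}; box has {1,3,5,6,7,8} → only 2 remains.
E4 = 5: row 4 has {1,2,3,4,6,7,8,9}; col 5 has {1,2,3,4,6,7,8,9}; box has {1,3,4,6,7,8,9} → only 5 remains.
D5 = 2: row 5 has {1,3,5,6,7,8}; col 4 has {3,4,5,6,7,8,9}; box has {1,3,4,5,6,7,8,9} → only 2 remains.
C8 = 9: row 8 has {2,4,5,6,7}; col 3 has {2,3,6,7,8}; box has {1,2,4,6,7} → only 9 remains.
D8 = 1: row 8 has {2,4,5,6,7,9}; col 4 has {2,3,4,5,6,7,8,9}; box has {2,3,4,5,6,7,8,9} → only 1 remains.
J8 = 3: row 8 has {1,2,4,5,6,7,9}; col 9 has {1,2,4,5,6,7,8}; box has {1,2,4,5,6,7,8} → only 3 remains.
A9 = 3: row 9 has {1,2,4,6,7,8}; col 1 has {1,2,5,6}; box has {1,2,4,6,7,9} → only 3 remains.
C9 = 5: row 9 has {1,2,3,4,6,7,8}; col 3 has {2,3,6,7,8,9}; box has {1,2,3,4,6,7,9} → only 5 remains.
J9 = 9: row 9 has {1,2,3,4,5,6,7,8}; col 9 has {1,2,3,4,5,6,7,8}; box has {1,2,3,4,5,6,7,8} → only 9 remains.
A1 = 4: row 1 has {2,3,5,6,7,8,9}; col 1 has {1,2,3,5,6}; box has {2,3,5,6,8,9} → only 4 remains.
C1 = 1: row 1 has {2,3,4,5,6,7,8,9}; col 3 has {2,3,5,6,7,8,9}; box has {2,3,4,5,6,8,9} → only 1 remains.
A2 = 7: row 2 has {1,2,3,4,5,6,8,9}; col 1 has {1,2,3,4,5,6}; box has {1,2,3,4,5,6,8,9} → only 7 remains.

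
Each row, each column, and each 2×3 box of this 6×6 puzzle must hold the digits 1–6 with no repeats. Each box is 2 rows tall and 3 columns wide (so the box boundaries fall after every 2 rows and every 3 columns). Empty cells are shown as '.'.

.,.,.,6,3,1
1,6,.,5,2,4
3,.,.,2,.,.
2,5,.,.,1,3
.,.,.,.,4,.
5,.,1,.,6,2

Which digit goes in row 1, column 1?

row 1, column 1 = 4: row 1 has {1,3,6}; col 1 has {1,2,3,5}; box has {1,6} → only 4 remains.

4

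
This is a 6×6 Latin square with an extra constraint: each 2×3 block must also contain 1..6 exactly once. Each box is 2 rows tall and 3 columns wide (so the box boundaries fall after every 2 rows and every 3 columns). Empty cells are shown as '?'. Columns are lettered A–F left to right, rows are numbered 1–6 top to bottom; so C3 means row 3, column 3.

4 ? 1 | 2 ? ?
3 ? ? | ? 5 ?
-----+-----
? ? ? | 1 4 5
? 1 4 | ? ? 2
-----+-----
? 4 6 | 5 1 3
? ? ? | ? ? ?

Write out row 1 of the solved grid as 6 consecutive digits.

451236

F1 = 6: row 1 has {1,2,4}; col 6 has {2,3,5}; box has {2,5} → only 6 remains.
C2 = 2: row 2 has {3,5}; col 3 has {1,4,6}; box has {1,3,4} → only 2 remains.
D2 = 4: row 2 has {2,3,5}; col 4 has {1,2,5}; box has {2,5,6} → only 4 remains.
F2 = 1: row 2 has {2,3,4,5}; col 6 has {2,3,5,6}; box has {2,4,5,6} → only 1 remains.
C3 = 3: row 3 has {1,4,5}; col 3 has {1,2,4,6}; box has {1,4} → only 3 remains.
A5 = 2: row 5 has {1,3,4,5,6}; col 1 has {3,4}; box has {4,6} → only 2 remains.
C6 = 5: row 6 has {}; col 3 has {1,2,3,4,6}; box has {2,4,6} → only 5 remains.
D6 = 6: row 6 has {5}; col 4 has {1,2,4,5}; box has {1,3,5} → only 6 remains.
E6 = 2: row 6 has {5,6}; col 5 has {1,4,5}; box has {1,3,5,6} → only 2 remains.
F6 = 4: row 6 has {2,5,6}; col 6 has {1,2,3,5,6}; box has {1,2,3,5,6} → only 4 remains.
B1 = 5: row 1 has {1,2,4,6}; col 2 has {1,4}; box has {1,2,3,4} → only 5 remains.
E1 = 3: row 1 has {1,2,4,5,6}; col 5 has {1,2,4,5}; box has {1,2,4,5,6} → only 3 remains.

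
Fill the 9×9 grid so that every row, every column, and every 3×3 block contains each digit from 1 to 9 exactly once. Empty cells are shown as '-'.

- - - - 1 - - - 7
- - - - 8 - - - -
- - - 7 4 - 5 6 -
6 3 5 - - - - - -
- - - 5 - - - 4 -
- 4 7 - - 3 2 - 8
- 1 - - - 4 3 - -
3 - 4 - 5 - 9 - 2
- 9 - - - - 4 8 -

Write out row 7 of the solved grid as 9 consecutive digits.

518294376

row 1, column 7 = 8: row 1 has {1,7}; col 7 has {2,3,4,5,9}; box has {5,6,7} → only 8 remains.
row 2, column 7 = 1: row 2 has {8}; col 7 has {2,3,4,5,8,9}; box has {5,6,7,8} → only 1 remains.
row 4, column 7 = 7: row 4 has {3,5,6}; col 7 has {1,2,3,4,5,8,9}; box has {2,4,8} → only 7 remains.
row 5, column 7 = 6: row 5 has {4,5}; col 7 has {1,2,3,4,5,7,8,9}; box has {2,4,7,8} → only 6 remains.
row 1, column 1 = 4: in row 1, 4 can only go here (every other open cell in that row sees a 4).
row 2, column 9 = 4: in row 2, 4 can only go here (every other open cell in that row sees a 4).
row 4, column 4 = 4: in row 4, 4 can only go here (every other open cell in that row sees a 4).
row 4, column 6 = 8: in row 4, 8 can only go here (every other open cell in that row sees an 8).
row 4, column 5 = 2: in row 4, 2 can only go here (every other open cell in that row sees a 2).
row 5, column 9 = 3: in row 5, 3 can only go here (every other open cell in that row sees a 3).
row 3, column 9 = 9: row 3 has {4,5,6,7}; col 9 has {2,3,4,7,8}; box has {1,4,5,6,7,8} → only 9 remains.
row 4, column 9 = 1: row 4 has {2,3,4,5,6,7,8}; col 9 has {2,3,4,7,8,9}; box has {2,3,4,6,7,8} → only 1 remains.
row 3, column 6 = 2: row 3 has {4,5,6,7,9}; col 6 has {3,4,8}; box has {1,4,7,8} → only 2 remains.
row 4, column 8 = 9: row 4 has {1,2,3,4,5,6,7,8}; col 8 has {4,6,8}; box has {1,2,3,4,6,7,8} → only 9 remains.
row 6, column 8 = 5: row 6 has {2,3,4,7,8}; col 8 has {4,6,8,9}; box has {1,2,3,4,6,7,8,9} → only 5 remains.
row 7, column 8 = 7: row 7 has {1,3,4}; col 8 has {4,5,6,8,9}; box has {2,3,4,8,9} → only 7 remains.
row 8, column 8 = 1: row 8 has {2,3,4,5,9}; col 8 has {4,5,6,7,8,9}; box has {2,3,4,7,8,9} → only 1 remains.
row 3, column 2 = 8: row 3 has {2,4,5,6,7,9}; col 2 has {1,3,4,9}; box has {4} → only 8 remains.
row 5, column 2 = 2: row 5 has {3,4,5,6}; col 2 has {1,3,4,8,9}; box has {3,4,5,6,7} → only 2 remains.
row 3, column 1 = 1: row 3 has {2,4,5,6,7,8,9}; col 1 has {3,4,6}; box has {4,8} → only 1 remains.
row 3, column 3 = 3: row 3 has {1,2,4,5,6,7,8,9}; col 3 has {4,5,7}; box has {1,4,8} → only 3 remains.
row 6, column 1 = 9: row 6 has {2,3,4,5,7,8}; col 1 has {1,3,4,6}; box has {2,3,4,5,6,7} → only 9 remains.
row 6, column 5 = 6: row 6 has {2,3,4,5,7,8,9}; col 5 has {1,2,4,5,8}; box has {2,3,4,5,8} → only 6 remains.
row 7, column 5 = 9: row 7 has {1,3,4,7}; col 5 has {1,2,4,5,6,8}; box has {4,5} → only 9 remains.
row 5, column 1 = 8: row 5 has {2,3,4,5,6}; col 1 has {1,3,4,6,9}; box has {2,3,4,5,6,7,9} → only 8 remains.
row 5, column 3 = 1: row 5 has {2,3,4,5,6,8}; col 3 has {3,4,5,7}; box has {2,3,4,5,6,7,8,9} → only 1 remains.
row 5, column 5 = 7: row 5 has {1,2,3,4,5,6,8}; col 5 has {1,2,4,5,6,8,9}; box has {2,3,4,5,6,8} → only 7 remains.
row 5, column 6 = 9: row 5 has {1,2,3,4,5,6,7,8}; col 6 has {2,3,4,8}; box has {2,3,4,5,6,7,8} → only 9 remains.
row 6, column 4 = 1: row 6 has {2,3,4,5,6,7,8,9}; col 4 has {4,5,7}; box has {2,3,4,5,6,7,8,9} → only 1 remains.
row 9, column 5 = 3: row 9 has {4,8,9}; col 5 has {1,2,4,5,6,7,8,9}; box has {4,5,9} → only 3 remains.
row 8, column 4 = 8: in row 8, 8 can only go here (every other open cell in that row sees an 8).
row 7, column 3 = 8: in row 7, 8 can only go here (every other open cell in that row sees an 8).
row 9, column 6 = 1: in row 9, 1 can only go here (every other open cell in that row sees a 1).
row 9, column 1 = 7: in row 9, 7 can only go here (every other open cell in that row sees a 7).
row 8, column 2 = 6: row 8 has {1,2,3,4,5,8,9}; col 2 has {1,2,3,4,8,9}; box has {1,3,4,7,8,9} → only 6 remains.
row 8, column 6 = 7: row 8 has {1,2,3,4,5,6,8,9}; col 6 has {1,2,3,4,8,9}; box has {1,3,4,5,8,9} → only 7 remains.
row 9, column 3 = 2: row 9 has {1,3,4,7,8,9}; col 3 has {1,3,4,5,7,8}; box has {1,3,4,6,7,8,9} → only 2 remains.
row 9, column 4 = 6: row 9 has {1,2,3,4,7,8,9}; col 4 has {1,4,5,7,8}; box has {1,3,4,5,7,8,9} → only 6 remains.
row 9, column 9 = 5: row 9 has {1,2,3,4,6,7,8,9}; col 9 has {1,2,3,4,7,8,9}; box has {1,2,3,4,7,8,9} → only 5 remains.
row 1, column 2 = 5: row 1 has {1,4,7,8}; col 2 has {1,2,3,4,6,8,9}; box has {1,3,4,8} → only 5 remains.
row 1, column 6 = 6: row 1 has {1,4,5,7,8}; col 6 has {1,2,3,4,7,8,9}; box has {1,2,4,7,8} → only 6 remains.
row 2, column 1 = 2: row 2 has {1,4,8}; col 1 has {1,3,4,6,7,8,9}; box has {1,3,4,5,8} → only 2 remains.
row 2, column 2 = 7: row 2 has {1,2,4,8}; col 2 has {1,2,3,4,5,6,8,9}; box has {1,2,3,4,5,8} → only 7 remains.
row 2, column 6 = 5: row 2 has {1,2,4,7,8}; col 6 has {1,2,3,4,6,7,8,9}; box has {1,2,4,6,7,8} → only 5 remains.
row 2, column 8 = 3: row 2 has {1,2,4,5,7,8}; col 8 has {1,4,5,6,7,8,9}; box has {1,4,5,6,7,8,9} → only 3 remains.
row 7, column 1 = 5: row 7 has {1,3,4,7,8,9}; col 1 has {1,2,3,4,6,7,8,9}; box has {1,2,3,4,6,7,8,9} → only 5 remains.
row 7, column 4 = 2: row 7 has {1,3,4,5,7,8,9}; col 4 has {1,4,5,6,7,8}; box has {1,3,4,5,6,7,8,9} → only 2 remains.
row 7, column 9 = 6: row 7 has {1,2,3,4,5,7,8,9}; col 9 has {1,2,3,4,5,7,8,9}; box has {1,2,3,4,5,7,8,9} → only 6 remains.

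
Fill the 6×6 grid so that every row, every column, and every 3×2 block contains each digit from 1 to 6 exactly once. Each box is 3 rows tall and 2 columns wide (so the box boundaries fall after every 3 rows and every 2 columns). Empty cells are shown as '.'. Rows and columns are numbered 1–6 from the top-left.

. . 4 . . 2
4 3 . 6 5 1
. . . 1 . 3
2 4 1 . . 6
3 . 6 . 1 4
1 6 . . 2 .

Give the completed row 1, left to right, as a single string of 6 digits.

row 1, column 5 = 6: row 1 has {2,4}; col 5 has {1,2,5}; box has {1,2,3,5} → only 6 remains.
row 2, column 3 = 2 (sole candidate).
row 3, column 3 = 5 (sole candidate).
row 3, column 5 = 4 (sole candidate).
row 4, column 5 = 3 (sole candidate).
row 5, column 2 = 5 (sole candidate).
row 5, column 4 = 2 (sole candidate).
row 6, column 3 = 3 (sole candidate).
row 6, column 6 = 5 (sole candidate).
row 1, column 1 = 5: row 1 has {2,4,6}; col 1 has {1,2,3,4}; box has {3,4} → only 5 remains.
row 1, column 2 = 1: row 1 has {2,4,5,6}; col 2 has {3,4,5,6}; box has {3,4,5} → only 1 remains.
row 1, column 4 = 3: row 1 has {1,2,4,5,6}; col 4 has {1,2,6}; box has {1,2,4,5,6} → only 3 remains.

514362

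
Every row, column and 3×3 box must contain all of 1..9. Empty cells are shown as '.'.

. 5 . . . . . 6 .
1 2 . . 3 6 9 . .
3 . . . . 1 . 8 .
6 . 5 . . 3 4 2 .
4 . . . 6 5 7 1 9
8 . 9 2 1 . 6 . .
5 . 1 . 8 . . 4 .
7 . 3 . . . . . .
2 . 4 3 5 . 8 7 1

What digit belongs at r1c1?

9

r1c1 = 9: row 1 has {5,6}; col 1 has {1,2,3,4,5,6,7,8}; box has {1,2,3,5} → only 9 remains.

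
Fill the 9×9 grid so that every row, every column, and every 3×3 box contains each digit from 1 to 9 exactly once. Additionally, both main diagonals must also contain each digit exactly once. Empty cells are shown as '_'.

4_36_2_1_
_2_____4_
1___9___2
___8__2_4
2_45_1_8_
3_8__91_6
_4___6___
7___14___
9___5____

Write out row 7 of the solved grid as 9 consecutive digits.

r2c4 = 1 (hidden single in row 2).
r3c4 = 4 (hidden single in row 3).
r6c5 = 4 (hidden single in row 6).
r6c4 = 2 (hidden single in row 6).
r8c3 = 2 (hidden single in row 8).
r9c8 = 2 (hidden single in row 9).
r9c7 = 4 (hidden single in row 9).
r7c5 = 2: in row 7, 2 can only go here (every other open cell in that row sees a 2).
r9c6 = 8 (hidden single in box 8).
r9c9 = 1 (hidden single in main diagonal).
r9c3 = 6 (sole candidate).
r9c2 = 3 (sole candidate).
r9c4 = 7 (sole candidate).
r7c3 = 1: in row 7, 1 can only go here (every other open cell in that row sees a 1).
r4c2 = 1 (hidden single in row 4).
Singles propagation stalls; r7c1 is still open with candidates {5,8}.
  Try r7c1 = 5: this forces r4c1=6, r8c2=8; then row 3 has no cell left for 8 — contradiction.
So r7c1 = 8.
r8c2 = 5 (sole candidate).
r6c2 = 7 (sole candidate).
r6c8 = 5 (sole candidate).
r1c7 = 5 (hidden single in row 1).
r1c2 = 9 (hidden single in row 1).
r5c2 = 6 (sole candidate).
r3c2 = 8 (sole candidate).
r4c1 = 5 (sole candidate).
r4c3 = 9 (sole candidate).
r2c1 = 6 (sole candidate).
r4c5 = 6 (hidden single in row 4).
r7c9 = 5: in row 7, 5 can only go here (every other open cell in that row sees a 5).
r7c8 = 9: in column 8, 9 can only go here (every other open cell in that column sees a 9).
r7c4 = 3: row 7 has {1,2,4,5,6,8,9}; col 4 has {1,2,4,5,6,7,8}; box has {1,2,4,5,6,7,8} → only 3 remains.
r7c7 = 7: row 7 has {1,2,3,4,5,6,8,9}; col 7 has {1,2,4,5}; box has {1,2,4,5,9}; main diagonal has {1,2,4,8,9} → only 7 remains.

841326795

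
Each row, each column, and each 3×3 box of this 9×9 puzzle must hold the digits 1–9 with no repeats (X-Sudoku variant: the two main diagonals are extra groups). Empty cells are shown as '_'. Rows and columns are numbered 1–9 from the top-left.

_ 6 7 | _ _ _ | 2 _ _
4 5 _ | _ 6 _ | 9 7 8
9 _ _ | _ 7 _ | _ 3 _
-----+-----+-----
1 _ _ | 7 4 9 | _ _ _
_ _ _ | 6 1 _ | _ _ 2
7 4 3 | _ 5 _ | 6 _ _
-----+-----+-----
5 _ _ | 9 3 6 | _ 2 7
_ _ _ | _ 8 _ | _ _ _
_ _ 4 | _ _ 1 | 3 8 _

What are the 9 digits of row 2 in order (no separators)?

R1C5 = 9: row 1 has {2,6,7}; col 5 has {1,3,4,5,6,7,8}; box has {6,7} → only 9 remains.
R4C8 = 5: row 4 has {1,4,7,9}; col 8 has {2,3,7,8}; box has {2,6} → only 5 remains.
R4C9 = 3: row 4 has {1,4,5,7,9}; col 9 has {2,7,8}; box has {2,5,6} → only 3 remains.
R5C1 = 8: row 5 has {1,2,6}; col 1 has {1,4,5,7,9}; box has {1,3,4,7} → only 8 remains.
R5C2 = 9: row 5 has {1,2,6,8}; col 2 has {4,5,6}; box has {1,3,4,7,8} → only 9 remains.
R5C3 = 5: row 5 has {1,2,6,8,9}; col 3 has {3,4,7}; box has {1,3,4,7,8,9} → only 5 remains.
R5C6 = 3: row 5 has {1,2,5,6,8,9}; col 6 has {1,6,9}; box has {1,4,5,6,7,9} → only 3 remains.
R5C8 = 4: row 5 has {1,2,3,5,6,8,9}; col 8 has {2,3,5,7,8}; box has {2,3,5,6} → only 4 remains.
R7C3 = 8: row 7 has {2,3,5,6,7,9}; col 3 has {3,4,5,7}; box has {4,5}; anti-diagonal has {1,7,9} → only 8 remains.
R7C7 = 4: row 7 has {2,3,5,6,7,8,9}; col 7 has {2,3,6,9}; box has {2,3,7,8}; main diagonal has {1,5,7} → only 4 remains.
R9C5 = 2: row 9 has {1,3,4,8}; col 5 has {1,3,4,5,6,7,8,9}; box has {1,3,6,8,9} → only 2 remains.
R1C1 = 3: row 1 has {2,6,7,9}; col 1 has {1,4,5,7,8,9}; box has {4,5,6,7,9}; main diagonal has {1,4,5,7} → only 3 remains.
R1C8 = 1: row 1 has {2,3,6,7,9}; col 8 has {2,3,4,5,7,8}; box has {2,3,7,8,9} → only 1 remains.
R2C6 = 2: row 2 has {4,5,6,7,8,9}; col 6 has {1,3,6,9}; box has {6,7,9} → only 2 remains.
R3C3 = 2: row 3 has {3,7,9}; col 3 has {3,4,5,7,8}; box has {3,4,5,6,7,9}; main diagonal has {1,3,4,5,7} → only 2 remains.
R3C7 = 5: row 3 has {2,3,7,9}; col 7 has {2,3,4,6,9}; box has {1,2,3,7,8,9}; anti-diagonal has {1,7,8,9} → only 5 remains.
R4C2 = 2: row 4 has {1,3,4,5,7,9}; col 2 has {4,5,6,9}; box has {1,3,4,5,7,8,9} → only 2 remains.
R4C3 = 6: row 4 has {1,2,3,4,5,7,9}; col 3 has {2,3,4,5,7,8}; box has {1,2,3,4,5,7,8,9} → only 6 remains.
R4C7 = 8: row 4 has {1,2,3,4,5,6,7,9}; col 7 has {2,3,4,5,6,9}; box has {2,3,4,5,6} → only 8 remains.
R5C7 = 7: row 5 has {1,2,3,4,5,6,8,9}; col 7 has {2,3,4,5,6,8,9}; box has {2,3,4,5,6,8} → only 7 remains.
R6C4 = 2: row 6 has {3,4,5,6,7}; col 4 has {6,7,9}; box has {1,3,4,5,6,7,9}; anti-diagonal has {1,5,7,8,9} → only 2 remains.
R6C6 = 8: row 6 has {2,3,4,5,6,7}; col 6 has {1,2,3,6,9}; box has {1,2,3,4,5,6,7,9}; main diagonal has {1,2,3,4,5,7} → only 8 remains.
R6C8 = 9: row 6 has {2,3,4,5,6,7,8}; col 8 has {1,2,3,4,5,7,8}; box has {2,3,4,5,6,7,8} → only 9 remains.
R6C9 = 1: row 6 has {2,3,4,5,6,7,8,9}; col 9 has {2,3,7,8}; box has {2,3,4,5,6,7,8,9} → only 1 remains.
R7C2 = 1: row 7 has {2,3,4,5,6,7,8,9}; col 2 has {2,4,5,6,9}; box has {4,5,8} → only 1 remains.
R8C2 = 3: row 8 has {8}; col 2 has {1,2,4,5,6,9}; box has {1,4,5,8}; anti-diagonal has {1,2,5,7,8,9} → only 3 remains.
R8C3 = 9: row 8 has {3,8}; col 3 has {2,3,4,5,6,7,8}; box has {1,3,4,5,8} → only 9 remains.
R8C7 = 1: row 8 has {3,8,9}; col 7 has {2,3,4,5,6,7,8,9}; box has {2,3,4,7,8} → only 1 remains.
R8C8 = 6: row 8 has {1,3,8,9}; col 8 has {1,2,3,4,5,7,8,9}; box has {1,2,3,4,7,8}; main diagonal has {1,2,3,4,5,7,8} → only 6 remains.
R8C9 = 5: row 8 has {1,3,6,8,9}; col 9 has {1,2,3,7,8}; box has {1,2,3,4,6,7,8} → only 5 remains.
R9C1 = 6: row 9 has {1,2,3,4,8}; col 1 has {1,3,4,5,7,8,9}; box has {1,3,4,5,8,9}; anti-diagonal has {1,2,3,5,7,8,9} → only 6 remains.
R9C2 = 7: row 9 has {1,2,3,4,6,8}; col 2 has {1,2,3,4,5,6,9}; box has {1,3,4,5,6,8,9} → only 7 remains.
R9C4 = 5: row 9 has {1,2,3,4,6,7,8}; col 4 has {2,6,7,9}; box has {1,2,3,6,8,9} → only 5 remains.
R9C9 = 9: row 9 has {1,2,3,4,5,6,7,8}; col 9 has {1,2,3,5,7,8}; box has {1,2,3,4,5,6,7,8}; main diagonal has {1,2,3,4,5,6,7,8} → only 9 remains.
R1C9 = 4: row 1 has {1,2,3,6,7,9}; col 9 has {1,2,3,5,7,8,9}; box has {1,2,3,5,7,8,9}; anti-diagonal has {1,2,3,5,6,7,8,9} → only 4 remains.
R2C3 = 1: row 2 has {2,4,5,6,7,8,9}; col 3 has {2,3,4,5,6,7,8,9}; box has {2,3,4,5,6,7,9} → only 1 remains.
R2C4 = 3: row 2 has {1,2,4,5,6,7,8,9}; col 4 has {2,5,6,7,9}; box has {2,6,7,9} → only 3 remains.

451362978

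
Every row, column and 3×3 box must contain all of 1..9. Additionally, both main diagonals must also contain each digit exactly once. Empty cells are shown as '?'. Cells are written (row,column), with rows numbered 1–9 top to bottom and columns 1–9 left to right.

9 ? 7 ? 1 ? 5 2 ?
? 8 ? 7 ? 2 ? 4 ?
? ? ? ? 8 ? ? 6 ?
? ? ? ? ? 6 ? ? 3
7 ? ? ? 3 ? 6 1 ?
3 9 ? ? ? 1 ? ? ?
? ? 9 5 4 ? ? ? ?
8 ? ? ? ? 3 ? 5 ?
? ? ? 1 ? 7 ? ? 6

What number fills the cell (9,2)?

(1,6) = 4 (sole candidate).
(1,9) = 8 (sole candidate).
(6,4) = 2 (sole candidate).
(7,6) = 8 (sole candidate).
(9,1) = 5 (sole candidate).
(4,4) = 4 (sole candidate).
(3,3) = 2 (sole candidate).
(7,7) = 7 (sole candidate).
(7,8) = 3 (sole candidate).
(3,7) = 1 (sole candidate).
(8,2) = 7 (sole candidate).
(2,9) = 9 (sole candidate).
(3,1) = 4 (sole candidate).
(3,9) = 7 (sole candidate).
(2,7) = 3 (sole candidate).
(6,3) = 6 (hidden single in row 6).
(9,3) = 3 (hidden single in column 3).
(5,4) = 8 (hidden single in column 4).
(5,6) = 9 (hidden single in row 5).
(3,6) = 5 (sole candidate).
(2,5) = 6 (sole candidate).
(3,2) = 3 (sole candidate).
(3,4) = 9 (sole candidate).
(8,4) = 6 (sole candidate).
(1,2) = 6 (sole candidate).
(1,4) = 3 (sole candidate).
(2,1) = 1 (sole candidate).
(2,3) = 5 (sole candidate).
(4,1) = 2 (sole candidate).
(5,3) = 4 (sole candidate).
(7,1) = 6 (sole candidate).
(8,3) = 1 (sole candidate).
(4,3) = 8 (sole candidate).
(4,7) = 9 (sole candidate).
(4,8) = 7 (sole candidate).
(5,2) = 5 (sole candidate).
(5,9) = 2 (sole candidate).
(6,8) = 8 (sole candidate).
(7,2) = 2 (sole candidate).
(7,9) = 1 (sole candidate).
(8,9) = 4 (sole candidate).
(9,2) = 4: row 9 has {1,3,5,6,7}; col 2 has {2,3,5,6,7,8,9}; box has {1,2,3,5,6,7,8,9} → only 4 remains.

4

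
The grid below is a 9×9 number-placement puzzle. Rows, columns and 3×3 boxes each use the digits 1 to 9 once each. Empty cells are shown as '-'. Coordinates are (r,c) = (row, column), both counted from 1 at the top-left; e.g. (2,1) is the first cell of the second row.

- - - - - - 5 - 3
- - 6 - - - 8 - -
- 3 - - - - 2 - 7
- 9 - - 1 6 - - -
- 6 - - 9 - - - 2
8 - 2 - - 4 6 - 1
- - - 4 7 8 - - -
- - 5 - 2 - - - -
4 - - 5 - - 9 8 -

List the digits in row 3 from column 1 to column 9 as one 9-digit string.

(9,9) = 6 (sole candidate).
(7,9) = 5 (sole candidate).
(8,9) = 4 (sole candidate).
(9,5) = 3 (sole candidate).
(9,6) = 1 (sole candidate).
(2,9) = 9 (sole candidate).
(4,9) = 8 (sole candidate).
(6,5) = 5 (sole candidate).
(8,6) = 9 (sole candidate).
(9,3) = 7 (sole candidate).
(2,5) = 4 (sole candidate).
(2,8) = 1 (sole candidate).
(3,6) = 5: row 3 has {2,3,7}; col 6 has {1,4,6,8,9}; box has {4} → only 5 remains.
(6,2) = 7 (sole candidate).
(6,4) = 3 (sole candidate).
(6,8) = 9 (sole candidate).
(8,4) = 6 (sole candidate).
(9,2) = 2 (sole candidate).
(2,2) = 5 (sole candidate).
(5,6) = 7 (sole candidate).
(7,2) = 1 (sole candidate).
(7,7) = 3 (sole candidate).
(7,8) = 2 (sole candidate).
(8,1) = 3 (sole candidate).
(8,2) = 8 (sole candidate).
(8,8) = 7 (sole candidate).
(1,2) = 4 (sole candidate).
(1,6) = 2 (sole candidate).
(1,8) = 6 (sole candidate).
(2,4) = 7 (sole candidate).
(2,6) = 3 (sole candidate).
(3,8) = 4: row 3 has {2,3,5,7}; col 8 has {1,2,6,7,8,9}; box has {1,2,3,5,6,7,8,9} → only 4 remains.
(4,1) = 5 (sole candidate).
(4,4) = 2 (sole candidate).
(4,8) = 3 (sole candidate).
(5,1) = 1 (sole candidate).
(5,4) = 8 (sole candidate).
(5,7) = 4 (sole candidate).
(5,8) = 5 (sole candidate).
(7,3) = 9 (sole candidate).
(8,7) = 1 (sole candidate).
(1,5) = 8 (sole candidate).
(2,1) = 2 (sole candidate).
(3,1) = 9: row 3 has {2,3,4,5,7}; col 1 has {1,2,3,4,5,8}; box has {2,3,4,5,6} → only 9 remains.
(3,4) = 1: row 3 has {2,3,4,5,7,9}; col 4 has {2,3,4,5,6,7,8}; box has {2,3,4,5,7,8} → only 1 remains.
(3,5) = 6: row 3 has {1,2,3,4,5,7,9}; col 5 has {1,2,3,4,5,7,8,9}; box has {1,2,3,4,5,7,8} → only 6 remains.
(4,3) = 4 (sole candidate).
(4,7) = 7 (sole candidate).
(5,3) = 3 (sole candidate).
(7,1) = 6 (sole candidate).
(1,1) = 7 (sole candidate).
(1,3) = 1 (sole candidate).
(1,4) = 9 (sole candidate).
(3,3) = 8: row 3 has {1,2,3,4,5,6,7,9}; col 3 has {1,2,3,4,5,6,7,9}; box has {1,2,3,4,5,6,7,9} → only 8 remains.

938165247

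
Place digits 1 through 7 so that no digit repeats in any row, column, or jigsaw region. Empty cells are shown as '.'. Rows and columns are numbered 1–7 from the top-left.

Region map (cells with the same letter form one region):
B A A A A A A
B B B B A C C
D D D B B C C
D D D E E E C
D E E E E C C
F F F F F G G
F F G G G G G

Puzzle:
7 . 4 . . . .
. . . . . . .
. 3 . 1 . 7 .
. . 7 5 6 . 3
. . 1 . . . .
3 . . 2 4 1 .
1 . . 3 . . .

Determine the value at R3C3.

2

R1C4 = 6 (sole candidate).
R2C4 = 4 (sole candidate).
R5C4 = 7 (sole candidate).
R2C5 = 7 (hidden single in row 2).
R2C7 = 1 (hidden single in row 2).
R2C3 = 3 (hidden single in row 2).
R4C2 = 1 (hidden single in row 4).
R1C5 = 1 (hidden single in row 1).
R1C6 = 3 (hidden single in row 1).
R5C5 = 3 (hidden single in row 5).
R5C2 = 4 (hidden single in column 2).
R4C6 = 2 (sole candidate).
R4C1 = 4 (sole candidate).
R3C7 = 4 (hidden single in row 3).
R7C6 = 4 (hidden single in row 7).
R5C7 = 2 (hidden single in region C).
R1C7 = 5 (sole candidate).
R1C2 = 2 (sole candidate).
R2C1 = 2 (hidden single in row 2).
R3C5 = 5 (sole candidate).
R7C5 = 2 (sole candidate).
R2C2 = 6 (sole candidate).
R2C6 = 5 (sole candidate).
R3C1 = 6 (sole candidate).
R3C3 = 2: row 3 has {1,3,4,5,6,7}; col 3 has {1,3,4,7}; region has {1,3,4,6,7} → only 2 remains.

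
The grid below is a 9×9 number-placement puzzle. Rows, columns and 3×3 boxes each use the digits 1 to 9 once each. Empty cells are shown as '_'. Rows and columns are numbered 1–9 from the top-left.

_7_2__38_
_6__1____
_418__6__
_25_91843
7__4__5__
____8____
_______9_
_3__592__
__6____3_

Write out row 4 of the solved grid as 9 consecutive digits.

625791843

row 1, column 3 = 9: row 1 has {2,3,7,8}; col 3 has {1,5,6}; box has {1,4,6,7} → only 9 remains.
row 4, column 1 = 6: row 4 has {1,2,3,4,5,8,9}; col 1 has {7}; box has {2,5,7} → only 6 remains.
row 4, column 4 = 7: row 4 has {1,2,3,4,5,6,8,9}; col 4 has {2,4,8}; box has {1,4,8,9} → only 7 remains.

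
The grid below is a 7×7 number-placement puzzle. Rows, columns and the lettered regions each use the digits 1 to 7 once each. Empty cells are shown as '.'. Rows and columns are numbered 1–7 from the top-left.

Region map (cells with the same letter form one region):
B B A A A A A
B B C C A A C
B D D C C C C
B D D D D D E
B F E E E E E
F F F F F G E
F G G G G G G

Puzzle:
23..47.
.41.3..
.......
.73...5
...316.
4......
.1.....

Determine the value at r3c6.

r3c1 = 1: in row 3, 1 can only go here (every other open cell in that row sees a 1).
r4c1 = 6: row 4 has {3,5,7}; col 1 has {1,2,4}; region has {1,2,3,4} → only 6 remains.
r4c5 = 2: row 4 has {3,5,6,7}; col 5 has {1,3,4}; region has {3,7} → only 2 remains.
r6c4 = 1: in row 6, 1 can only go here (every other open cell in that row sees a 1).
r6c6 = 3: in row 6, 3 can only go here (every other open cell in that row sees a 3).
r4c4 = 4: row 4 has {2,3,5,6,7}; col 4 has {1,3}; region has {2,3,7} → only 4 remains.
r4c6 = 1: row 4 has {2,3,4,5,6,7}; col 6 has {3,6,7}; region has {2,3,4,7} → only 1 remains.
r1c7 = 1: in row 1, 1 can only go here (every other open cell in that row sees a 1).
r3c7 = 3: in row 3, 3 can only go here (every other open cell in that row sees a 3).
r3c6 = 4: in row 3, 4 can only go here (every other open cell in that row sees a 4).

4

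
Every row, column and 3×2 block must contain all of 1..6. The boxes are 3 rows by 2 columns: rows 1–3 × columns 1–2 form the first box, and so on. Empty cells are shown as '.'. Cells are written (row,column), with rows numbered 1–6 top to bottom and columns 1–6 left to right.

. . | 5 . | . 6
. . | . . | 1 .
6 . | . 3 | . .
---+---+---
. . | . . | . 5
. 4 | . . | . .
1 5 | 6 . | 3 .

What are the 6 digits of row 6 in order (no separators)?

(2,1) = 5 (hidden single in row 2).
(2,4) = 6 (hidden single in row 2).
(3,5) = 5 (hidden single in row 3).
(5,4) = 5 (hidden single in row 5).
(5,5) = 6 (hidden single in row 5).
(4,2) = 6 (hidden single in row 4).
(1,1) = 4 (hidden single in column 1).
(1,5) = 2 (sole candidate).
(3,6) = 4 (sole candidate).
(4,5) = 4 (sole candidate).
(6,6) = 2: row 6 has {1,3,5,6}; col 6 has {4,5,6}; box has {3,4,5,6} → only 2 remains.
(1,4) = 1 (sole candidate).
(2,6) = 3 (sole candidate).
(3,3) = 2 (sole candidate).
(4,4) = 2 (sole candidate).
(5,6) = 1 (sole candidate).
(6,4) = 4: row 6 has {1,2,3,5,6}; col 4 has {1,2,3,5,6}; box has {2,5,6} → only 4 remains.

156432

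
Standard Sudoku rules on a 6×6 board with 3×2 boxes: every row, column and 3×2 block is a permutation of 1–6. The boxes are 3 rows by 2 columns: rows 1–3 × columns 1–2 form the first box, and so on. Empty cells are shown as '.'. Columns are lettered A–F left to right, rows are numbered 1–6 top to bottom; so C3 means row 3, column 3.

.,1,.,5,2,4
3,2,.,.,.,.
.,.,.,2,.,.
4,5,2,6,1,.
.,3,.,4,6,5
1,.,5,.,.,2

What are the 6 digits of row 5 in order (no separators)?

231465

A1 = 6 (sole candidate).
C1 = 3 (sole candidate).
D2 = 1 (sole candidate).
E2 = 5 (sole candidate).
F2 = 6 (sole candidate).
A3 = 5 (sole candidate).
B3 = 4 (sole candidate).
C3 = 6 (sole candidate).
E3 = 3 (sole candidate).
F3 = 1 (sole candidate).
F4 = 3 (sole candidate).
A5 = 2: row 5 has {3,4,5,6}; col 1 has {1,3,4,5,6}; box has {1,3,4,5} → only 2 remains.
C5 = 1: row 5 has {2,3,4,5,6}; col 3 has {2,3,5,6}; box has {2,4,5,6} → only 1 remains.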